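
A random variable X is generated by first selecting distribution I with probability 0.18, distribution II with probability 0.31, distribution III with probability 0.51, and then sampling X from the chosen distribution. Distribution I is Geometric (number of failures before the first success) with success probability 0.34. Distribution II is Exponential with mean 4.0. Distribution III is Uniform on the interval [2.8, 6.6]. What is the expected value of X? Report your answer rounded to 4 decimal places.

3.9864

Component means — I: 1.94118; II: 4; III: 4.7.
E[X] = 0.18·1.94118 + 0.31·4 + 0.51·4.7 = 3.98641.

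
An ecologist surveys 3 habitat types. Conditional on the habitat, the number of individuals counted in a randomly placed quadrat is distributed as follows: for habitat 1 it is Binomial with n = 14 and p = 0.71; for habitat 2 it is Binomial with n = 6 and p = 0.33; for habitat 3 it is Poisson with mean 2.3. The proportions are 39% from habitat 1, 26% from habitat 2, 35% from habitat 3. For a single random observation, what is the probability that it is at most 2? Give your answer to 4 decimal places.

0.3872

Conditional on each habitat, P(X ≤ 2): 1: 1.72802e-05; 2: 0.686952; 3: 0.596039.
By total probability, P(X ≤ 2) = 0.39·1.72802e-05 + 0.26·0.686952 + 0.35·0.596039 = 0.387228.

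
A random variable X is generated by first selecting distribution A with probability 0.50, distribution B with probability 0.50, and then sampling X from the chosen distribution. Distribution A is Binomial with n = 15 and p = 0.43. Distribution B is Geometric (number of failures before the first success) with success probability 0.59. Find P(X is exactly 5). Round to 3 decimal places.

0.083

Conditional on each component, P(X = 5): A: 0.159826; B: 0.00683552.
By total probability, P(X = 5) = 0.5·0.159826 + 0.5·0.00683552 = 0.0833305.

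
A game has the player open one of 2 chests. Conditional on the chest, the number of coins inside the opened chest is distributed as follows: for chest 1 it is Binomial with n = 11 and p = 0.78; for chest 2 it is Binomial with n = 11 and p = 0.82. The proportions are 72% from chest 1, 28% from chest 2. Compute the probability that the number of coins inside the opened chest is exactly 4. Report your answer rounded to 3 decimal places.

0.002

Conditional on each chest, P(X = 4): 1: 0.00304685; 2: 0.000913433.
By total probability, P(X = 4) = 0.72·0.00304685 + 0.28·0.000913433 = 0.00244949.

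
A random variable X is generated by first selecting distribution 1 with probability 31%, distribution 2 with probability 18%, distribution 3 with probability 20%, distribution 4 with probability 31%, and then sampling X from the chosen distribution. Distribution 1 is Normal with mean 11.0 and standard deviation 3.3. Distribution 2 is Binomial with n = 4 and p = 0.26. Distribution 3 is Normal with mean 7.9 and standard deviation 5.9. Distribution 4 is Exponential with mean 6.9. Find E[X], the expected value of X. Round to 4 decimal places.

7.3162

Component means — 1: 11; 2: 1.04; 3: 7.9; 4: 6.9.
E[X] = 0.31·11 + 0.18·1.04 + 0.2·7.9 + 0.31·6.9 = 7.3162.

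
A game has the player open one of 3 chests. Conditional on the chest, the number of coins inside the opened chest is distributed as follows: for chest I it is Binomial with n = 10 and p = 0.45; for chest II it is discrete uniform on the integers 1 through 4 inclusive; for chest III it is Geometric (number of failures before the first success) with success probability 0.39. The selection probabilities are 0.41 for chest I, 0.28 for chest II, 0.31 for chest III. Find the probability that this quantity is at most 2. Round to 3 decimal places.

0.420

Conditional on each chest, P(X ≤ 2): I: 0.0995597; II: 0.5; III: 0.773019.
By total probability, P(X ≤ 2) = 0.41·0.0995597 + 0.28·0.5 + 0.31·0.773019 = 0.420455.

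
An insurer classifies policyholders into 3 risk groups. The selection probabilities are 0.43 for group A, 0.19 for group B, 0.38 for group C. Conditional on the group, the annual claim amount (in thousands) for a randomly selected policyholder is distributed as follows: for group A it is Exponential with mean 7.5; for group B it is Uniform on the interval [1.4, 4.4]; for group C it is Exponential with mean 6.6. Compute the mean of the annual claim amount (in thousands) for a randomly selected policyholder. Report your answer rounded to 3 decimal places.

Component means — A: 7.5; B: 2.9; C: 6.6.
E[X] = 0.43·7.5 + 0.19·2.9 + 0.38·6.6 = 6.284.

6.284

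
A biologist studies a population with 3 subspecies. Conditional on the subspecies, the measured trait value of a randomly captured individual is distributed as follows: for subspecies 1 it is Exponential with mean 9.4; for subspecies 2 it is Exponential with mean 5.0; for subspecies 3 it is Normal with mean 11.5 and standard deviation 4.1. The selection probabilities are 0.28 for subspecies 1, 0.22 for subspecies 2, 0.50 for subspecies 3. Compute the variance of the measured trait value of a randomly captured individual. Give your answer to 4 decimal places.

45.1033

Per component, 1: μ=9.4, E[X²]=176.72; 2: μ=5, E[X²]=50; 3: μ=11.5, E[X²]=149.06.
E[X] = 0.28·9.4 + 0.22·5 + 0.5·11.5 = 9.482.
E[X²] = 0.28·176.72 + 0.22·50 + 0.5·149.06 = 135.012.
Var(X) = E[X²] − (E[X])² = 135.012 − 89.9083 = 45.1033.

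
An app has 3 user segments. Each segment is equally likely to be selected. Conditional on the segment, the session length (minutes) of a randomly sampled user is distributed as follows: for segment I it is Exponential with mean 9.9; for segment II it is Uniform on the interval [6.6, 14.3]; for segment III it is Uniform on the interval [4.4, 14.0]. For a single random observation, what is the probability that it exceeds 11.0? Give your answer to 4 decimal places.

0.3568

Conditional on each segment, P(X > 11.0): I: 0.329193; II: 0.428571; III: 0.3125.
By total probability, P(X > 11.0) = 0.333333·0.329193 + 0.333333·0.428571 + 0.333333·0.3125 = 0.356755.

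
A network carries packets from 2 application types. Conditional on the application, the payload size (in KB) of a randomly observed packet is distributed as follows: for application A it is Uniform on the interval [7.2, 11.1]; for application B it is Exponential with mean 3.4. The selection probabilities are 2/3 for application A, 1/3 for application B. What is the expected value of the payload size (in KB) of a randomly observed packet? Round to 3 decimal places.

Component means — A: 9.15; B: 3.4.
E[X] = 0.666667·9.15 + 0.333333·3.4 = 7.23333.

7.233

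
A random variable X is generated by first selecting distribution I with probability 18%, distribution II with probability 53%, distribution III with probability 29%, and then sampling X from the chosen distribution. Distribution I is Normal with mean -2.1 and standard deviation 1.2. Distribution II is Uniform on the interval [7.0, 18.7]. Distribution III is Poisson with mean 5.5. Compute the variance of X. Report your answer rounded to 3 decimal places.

40.541

Per component, I: μ=-2.1, E[X²]=5.85; II: μ=12.85, E[X²]=176.53; III: μ=5.5, E[X²]=35.75.
E[X] = 0.18·-2.1 + 0.53·12.85 + 0.29·5.5 = 8.0275.
E[X²] = 0.18·5.85 + 0.53·176.53 + 0.29·35.75 = 104.981.
Var(X) = E[X²] − (E[X])² = 104.981 − 64.4408 = 40.5406.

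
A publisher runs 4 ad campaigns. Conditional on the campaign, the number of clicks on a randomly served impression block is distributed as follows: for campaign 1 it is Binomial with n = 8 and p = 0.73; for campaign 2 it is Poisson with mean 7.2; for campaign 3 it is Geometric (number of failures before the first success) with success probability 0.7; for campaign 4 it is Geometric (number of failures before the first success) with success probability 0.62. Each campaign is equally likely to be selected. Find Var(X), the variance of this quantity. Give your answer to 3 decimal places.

11.828

Per component, 1: μ=5.84, E[X²]=35.6824; 2: μ=7.2, E[X²]=59.04; 3: μ=0.428571, E[X²]=0.795918; 4: μ=0.612903, E[X²]=1.3642.
E[X] = 0.25·5.84 + 0.25·7.2 + 0.25·0.428571 + 0.25·0.612903 = 3.52037.
E[X²] = 0.25·35.6824 + 0.25·59.04 + 0.25·0.795918 + 0.25·1.3642 = 24.2206.
Var(X) = E[X²] − (E[X])² = 24.2206 − 12.393 = 11.8276.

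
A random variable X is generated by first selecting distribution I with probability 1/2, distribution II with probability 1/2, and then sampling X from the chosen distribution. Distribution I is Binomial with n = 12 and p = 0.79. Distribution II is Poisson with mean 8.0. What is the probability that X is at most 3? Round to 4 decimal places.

0.0212

Conditional on each component, P(X ≤ 3): I: 9.33644e-05; II: 0.0423801.
By total probability, P(X ≤ 3) = 0.5·9.33644e-05 + 0.5·0.0423801 = 0.0212367.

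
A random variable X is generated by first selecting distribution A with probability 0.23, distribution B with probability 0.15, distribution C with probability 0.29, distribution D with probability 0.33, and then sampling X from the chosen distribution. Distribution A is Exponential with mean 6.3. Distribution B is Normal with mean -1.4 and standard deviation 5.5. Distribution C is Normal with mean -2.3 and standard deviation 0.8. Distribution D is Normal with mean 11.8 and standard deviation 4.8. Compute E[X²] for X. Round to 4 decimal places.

78.3610

For each component E[X²] = Var + (mean)², giving A: 79.38; B: 32.21; C: 5.93; D: 162.28.
Overall E[X²] = 0.23·79.38 + 0.15·32.21 + 0.29·5.93 + 0.33·162.28 = 78.361.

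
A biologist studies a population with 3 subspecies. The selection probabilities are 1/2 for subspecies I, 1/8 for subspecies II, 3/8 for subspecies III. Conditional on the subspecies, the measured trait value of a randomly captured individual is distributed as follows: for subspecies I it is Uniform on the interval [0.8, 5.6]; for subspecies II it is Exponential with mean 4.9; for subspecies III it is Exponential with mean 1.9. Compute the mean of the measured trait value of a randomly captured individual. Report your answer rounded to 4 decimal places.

2.9250

Component means — I: 3.2; II: 4.9; III: 1.9.
E[X] = 0.5·3.2 + 0.125·4.9 + 0.375·1.9 = 2.925.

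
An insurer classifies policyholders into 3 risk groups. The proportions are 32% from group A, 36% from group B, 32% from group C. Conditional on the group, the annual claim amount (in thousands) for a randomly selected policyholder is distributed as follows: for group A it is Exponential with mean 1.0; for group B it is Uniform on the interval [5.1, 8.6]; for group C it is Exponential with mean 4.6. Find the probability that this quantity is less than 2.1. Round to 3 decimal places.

0.398

Conditional on each group, P(X < 2.1): A: 0.877544; B: 0; C: 0.366517.
By total probability, P(X < 2.1) = 0.32·0.877544 + 0.36·0 + 0.32·0.366517 = 0.398099.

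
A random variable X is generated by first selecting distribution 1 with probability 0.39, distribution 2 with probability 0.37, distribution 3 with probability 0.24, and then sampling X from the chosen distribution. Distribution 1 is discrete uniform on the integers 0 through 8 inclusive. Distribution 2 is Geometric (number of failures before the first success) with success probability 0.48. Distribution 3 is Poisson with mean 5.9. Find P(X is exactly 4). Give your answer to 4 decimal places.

Conditional on each component, P(X = 4): 1: 0.111111; 2: 0.0350958; 3: 0.138312.
By total probability, P(X = 4) = 0.39·0.111111 + 0.37·0.0350958 + 0.24·0.138312 = 0.0895136.

0.0895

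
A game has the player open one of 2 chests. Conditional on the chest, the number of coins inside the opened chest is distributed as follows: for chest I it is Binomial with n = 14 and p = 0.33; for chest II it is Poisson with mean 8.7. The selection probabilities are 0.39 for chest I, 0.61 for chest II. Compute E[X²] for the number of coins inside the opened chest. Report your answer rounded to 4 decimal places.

For each component E[X²] = Var + (mean)², giving I: 24.4398; II: 84.39.
Overall E[X²] = 0.39·24.4398 + 0.61·84.39 = 61.0094.

61.0094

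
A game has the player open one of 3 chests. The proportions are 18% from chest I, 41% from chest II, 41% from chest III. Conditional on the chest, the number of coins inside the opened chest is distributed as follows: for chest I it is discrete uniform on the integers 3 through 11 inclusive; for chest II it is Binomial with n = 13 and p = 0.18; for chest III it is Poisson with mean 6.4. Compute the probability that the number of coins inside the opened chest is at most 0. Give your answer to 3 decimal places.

0.032

Conditional on each chest, P(X ≤ 0): I: 0; II: 0.0757844; III: 0.00166156.
By total probability, P(X ≤ 0) = 0.18·0 + 0.41·0.0757844 + 0.41·0.00166156 = 0.0317529.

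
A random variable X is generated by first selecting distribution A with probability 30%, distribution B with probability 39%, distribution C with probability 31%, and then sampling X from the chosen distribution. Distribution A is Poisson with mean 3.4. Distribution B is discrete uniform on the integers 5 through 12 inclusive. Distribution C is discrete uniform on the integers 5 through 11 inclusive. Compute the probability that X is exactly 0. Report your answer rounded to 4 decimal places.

0.0100

Conditional on each component, P(X = 0): A: 0.0333733; B: 0; C: 0.
By total probability, P(X = 0) = 0.3·0.0333733 + 0.39·0 + 0.31·0 = 0.010012.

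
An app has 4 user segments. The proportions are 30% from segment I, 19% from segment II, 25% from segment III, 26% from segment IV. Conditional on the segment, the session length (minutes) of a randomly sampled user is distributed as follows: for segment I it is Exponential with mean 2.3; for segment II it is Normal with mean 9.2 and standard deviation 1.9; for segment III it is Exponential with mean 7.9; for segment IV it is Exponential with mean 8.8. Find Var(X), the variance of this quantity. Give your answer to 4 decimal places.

Per component, I: μ=2.3, E[X²]=10.58; II: μ=9.2, E[X²]=88.25; III: μ=7.9, E[X²]=124.82; IV: μ=8.8, E[X²]=154.88.
E[X] = 0.3·2.3 + 0.19·9.2 + 0.25·7.9 + 0.26·8.8 = 6.701.
E[X²] = 0.3·10.58 + 0.19·88.25 + 0.25·124.82 + 0.26·154.88 = 91.4153.
Var(X) = E[X²] − (E[X])² = 91.4153 − 44.9034 = 46.5119.

46.5119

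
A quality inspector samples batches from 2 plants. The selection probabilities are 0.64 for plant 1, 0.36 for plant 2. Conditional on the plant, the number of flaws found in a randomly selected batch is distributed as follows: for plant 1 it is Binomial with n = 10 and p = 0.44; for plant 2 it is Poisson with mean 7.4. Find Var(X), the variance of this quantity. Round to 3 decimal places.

6.315

Per component, 1: μ=4.4, E[X²]=21.824; 2: μ=7.4, E[X²]=62.16.
E[X] = 0.64·4.4 + 0.36·7.4 = 5.48.
E[X²] = 0.64·21.824 + 0.36·62.16 = 36.345.
Var(X) = E[X²] − (E[X])² = 36.345 − 30.0304 = 6.31456.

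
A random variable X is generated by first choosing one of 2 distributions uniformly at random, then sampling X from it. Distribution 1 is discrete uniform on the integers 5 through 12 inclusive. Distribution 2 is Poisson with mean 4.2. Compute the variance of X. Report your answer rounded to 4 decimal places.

9.3475

Per component, 1: μ=8.5, E[X²]=77.5; 2: μ=4.2, E[X²]=21.84.
E[X] = 0.5·8.5 + 0.5·4.2 = 6.35.
E[X²] = 0.5·77.5 + 0.5·21.84 = 49.67.
Var(X) = E[X²] − (E[X])² = 49.67 − 40.3225 = 9.3475.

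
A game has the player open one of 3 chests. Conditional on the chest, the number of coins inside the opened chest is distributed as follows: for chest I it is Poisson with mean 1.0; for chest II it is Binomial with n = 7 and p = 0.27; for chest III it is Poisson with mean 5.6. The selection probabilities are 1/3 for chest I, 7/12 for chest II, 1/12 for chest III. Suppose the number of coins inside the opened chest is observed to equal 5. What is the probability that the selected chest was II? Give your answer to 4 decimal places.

Likelihoods P(X=5 | ·): I: 0.00306566; II: 0.0160577; III: 0.169711.
Posterior ∝ prior × likelihood. Numerator for II: 0.583333·0.0160577 = 0.009367.
Normalizing constant: 0.333333·0.00306566 + 0.583333·0.0160577 + 0.0833333·0.169711 = 0.0245315.
P(II | observation) = 0.009367 / 0.0245315 = 0.381836.

0.3818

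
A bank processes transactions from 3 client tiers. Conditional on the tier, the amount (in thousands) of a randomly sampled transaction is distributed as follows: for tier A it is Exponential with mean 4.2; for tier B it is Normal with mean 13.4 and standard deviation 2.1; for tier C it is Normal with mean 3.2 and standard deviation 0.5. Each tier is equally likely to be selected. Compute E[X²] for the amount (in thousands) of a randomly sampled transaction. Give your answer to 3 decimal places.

76.580

For each component E[X²] = Var + (mean)², giving A: 35.28; B: 183.97; C: 10.49.
Overall E[X²] = 0.333333·35.28 + 0.333333·183.97 + 0.333333·10.49 = 76.58.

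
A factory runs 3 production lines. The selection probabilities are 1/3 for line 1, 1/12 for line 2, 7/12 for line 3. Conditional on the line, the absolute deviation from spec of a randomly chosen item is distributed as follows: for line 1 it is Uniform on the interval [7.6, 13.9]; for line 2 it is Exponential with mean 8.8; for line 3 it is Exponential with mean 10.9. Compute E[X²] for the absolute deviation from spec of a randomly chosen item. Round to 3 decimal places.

191.142

For each component E[X²] = Var + (mean)², giving 1: 118.87; 2: 154.88; 3: 237.62.
Overall E[X²] = 0.333333·118.87 + 0.0833333·154.88 + 0.583333·237.62 = 191.142.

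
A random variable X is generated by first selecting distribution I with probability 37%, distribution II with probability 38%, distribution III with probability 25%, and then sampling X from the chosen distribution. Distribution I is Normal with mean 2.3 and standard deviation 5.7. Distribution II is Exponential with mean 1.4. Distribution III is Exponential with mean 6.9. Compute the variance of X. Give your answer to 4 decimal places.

29.6135

Per component, I: μ=2.3, E[X²]=37.78; II: μ=1.4, E[X²]=3.92; III: μ=6.9, E[X²]=95.22.
E[X] = 0.37·2.3 + 0.38·1.4 + 0.25·6.9 = 3.108.
E[X²] = 0.37·37.78 + 0.38·3.92 + 0.25·95.22 = 39.2732.
Var(X) = E[X²] − (E[X])² = 39.2732 − 9.65966 = 29.6135.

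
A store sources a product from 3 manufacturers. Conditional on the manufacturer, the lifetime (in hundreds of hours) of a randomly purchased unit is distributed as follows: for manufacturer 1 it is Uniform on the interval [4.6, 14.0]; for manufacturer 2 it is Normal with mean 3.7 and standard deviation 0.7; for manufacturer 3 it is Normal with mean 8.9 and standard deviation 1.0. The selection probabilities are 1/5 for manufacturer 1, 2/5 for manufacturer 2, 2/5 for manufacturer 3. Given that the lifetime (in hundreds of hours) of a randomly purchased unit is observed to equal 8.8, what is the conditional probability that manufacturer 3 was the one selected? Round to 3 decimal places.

Likelihoods f(8.8 | ·): 1: 0.106383; 2: 1.69544e-12; 3: 0.396953.
Posterior ∝ prior × likelihood. Numerator for 3: 0.4·0.396953 = 0.158781.
Normalizing constant: 0.2·0.106383 + 0.4·1.69544e-12 + 0.4·0.396953 = 0.180058.
P(3 | observation) = 0.158781 / 0.180058 = 0.881835.

0.882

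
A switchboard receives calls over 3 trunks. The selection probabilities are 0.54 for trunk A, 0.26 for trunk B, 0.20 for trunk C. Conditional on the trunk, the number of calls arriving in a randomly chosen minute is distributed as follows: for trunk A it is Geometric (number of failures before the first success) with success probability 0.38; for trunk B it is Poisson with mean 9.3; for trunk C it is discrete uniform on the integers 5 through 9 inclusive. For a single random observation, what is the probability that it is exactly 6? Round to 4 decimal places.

Conditional on each trunk, P(X = 6): A: 0.0215841; B: 0.0821536; C: 0.2.
By total probability, P(X = 6) = 0.54·0.0215841 + 0.26·0.0821536 + 0.2·0.2 = 0.0730153.

0.0730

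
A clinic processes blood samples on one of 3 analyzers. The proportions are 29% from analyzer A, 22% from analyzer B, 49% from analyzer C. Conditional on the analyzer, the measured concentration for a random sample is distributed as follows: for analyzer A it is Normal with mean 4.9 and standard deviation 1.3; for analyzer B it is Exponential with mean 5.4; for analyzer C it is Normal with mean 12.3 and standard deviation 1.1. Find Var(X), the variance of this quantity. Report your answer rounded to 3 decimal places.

Per component, A: μ=4.9, E[X²]=25.7; B: μ=5.4, E[X²]=58.32; C: μ=12.3, E[X²]=152.5.
E[X] = 0.29·4.9 + 0.22·5.4 + 0.49·12.3 = 8.636.
E[X²] = 0.29·25.7 + 0.22·58.32 + 0.49·152.5 = 95.0084.
Var(X) = E[X²] − (E[X])² = 95.0084 − 74.5805 = 20.4279.

20.428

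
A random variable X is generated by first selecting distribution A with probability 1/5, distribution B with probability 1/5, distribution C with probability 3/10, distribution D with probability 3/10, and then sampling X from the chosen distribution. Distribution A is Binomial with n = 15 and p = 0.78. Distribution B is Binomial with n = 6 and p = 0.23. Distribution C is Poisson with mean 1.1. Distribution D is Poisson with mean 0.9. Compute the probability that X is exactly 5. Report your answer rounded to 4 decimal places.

0.0026

Conditional on each component, P(X = 5): A: 0.000230279; B: 0.00297359; C: 0.00446744; D: 0.00200063.
By total probability, P(X = 5) = 0.2·0.000230279 + 0.2·0.00297359 + 0.3·0.00446744 + 0.3·0.00200063 = 0.00258119.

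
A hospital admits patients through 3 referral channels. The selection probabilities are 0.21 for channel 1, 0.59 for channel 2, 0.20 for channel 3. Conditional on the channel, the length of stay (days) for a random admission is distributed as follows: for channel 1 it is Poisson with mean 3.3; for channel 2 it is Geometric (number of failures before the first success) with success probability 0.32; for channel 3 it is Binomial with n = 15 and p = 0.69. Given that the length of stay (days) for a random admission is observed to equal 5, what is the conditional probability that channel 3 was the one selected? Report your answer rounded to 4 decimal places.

0.0144

Likelihoods P(X=5 | ·): 1: 0.120286; 2: 0.0465259; 3: 0.00384962.
Posterior ∝ prior × likelihood. Numerator for 3: 0.2·0.00384962 = 0.000769924.
Normalizing constant: 0.21·0.120286 + 0.59·0.0465259 + 0.2·0.00384962 = 0.0534803.
P(3 | observation) = 0.000769924 / 0.0534803 = 0.0143964.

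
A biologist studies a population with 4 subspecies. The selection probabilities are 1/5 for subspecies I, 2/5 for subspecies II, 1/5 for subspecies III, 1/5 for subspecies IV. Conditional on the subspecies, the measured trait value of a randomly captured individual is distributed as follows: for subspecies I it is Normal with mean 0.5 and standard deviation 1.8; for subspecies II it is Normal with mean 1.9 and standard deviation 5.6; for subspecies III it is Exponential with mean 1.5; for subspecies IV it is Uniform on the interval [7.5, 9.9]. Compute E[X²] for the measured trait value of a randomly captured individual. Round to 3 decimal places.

For each component E[X²] = Var + (mean)², giving I: 3.49; II: 34.97; III: 4.5; IV: 76.17.
Overall E[X²] = 0.2·3.49 + 0.4·34.97 + 0.2·4.5 + 0.2·76.17 = 30.82.

30.820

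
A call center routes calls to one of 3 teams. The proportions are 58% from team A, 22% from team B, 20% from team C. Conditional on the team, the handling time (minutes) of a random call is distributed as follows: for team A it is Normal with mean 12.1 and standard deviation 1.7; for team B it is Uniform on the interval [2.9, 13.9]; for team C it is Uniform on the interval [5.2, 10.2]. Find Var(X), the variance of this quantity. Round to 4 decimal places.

Per component, A: μ=12.1, E[X²]=149.3; B: μ=8.4, E[X²]=80.6433; C: μ=7.7, E[X²]=61.3733.
E[X] = 0.58·12.1 + 0.22·8.4 + 0.2·7.7 = 10.406.
E[X²] = 0.58·149.3 + 0.22·80.6433 + 0.2·61.3733 = 116.61.
Var(X) = E[X²] − (E[X])² = 116.61 − 108.285 = 8.32536.

8.3254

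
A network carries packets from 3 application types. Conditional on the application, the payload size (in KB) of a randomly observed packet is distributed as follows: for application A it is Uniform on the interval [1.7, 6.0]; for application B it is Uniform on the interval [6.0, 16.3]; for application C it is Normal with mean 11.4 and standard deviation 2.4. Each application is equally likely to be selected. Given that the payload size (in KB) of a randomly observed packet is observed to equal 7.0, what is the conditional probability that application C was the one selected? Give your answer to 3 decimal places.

Likelihoods f(7.0 | ·): A: 0; B: 0.0970874; C: 0.030963.
Posterior ∝ prior × likelihood. Numerator for C: 0.333333·0.030963 = 0.010321.
Normalizing constant: 0.333333·0 + 0.333333·0.0970874 + 0.333333·0.030963 = 0.0426835.
P(C | observation) = 0.010321 / 0.0426835 = 0.241803.

0.242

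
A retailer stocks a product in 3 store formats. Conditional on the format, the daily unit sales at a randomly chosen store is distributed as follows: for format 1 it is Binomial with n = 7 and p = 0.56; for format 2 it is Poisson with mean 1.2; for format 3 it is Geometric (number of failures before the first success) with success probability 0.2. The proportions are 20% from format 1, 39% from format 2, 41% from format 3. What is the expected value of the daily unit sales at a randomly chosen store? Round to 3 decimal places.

Component means — 1: 3.92; 2: 1.2; 3: 4.
E[X] = 0.2·3.92 + 0.39·1.2 + 0.41·4 = 2.892.

2.892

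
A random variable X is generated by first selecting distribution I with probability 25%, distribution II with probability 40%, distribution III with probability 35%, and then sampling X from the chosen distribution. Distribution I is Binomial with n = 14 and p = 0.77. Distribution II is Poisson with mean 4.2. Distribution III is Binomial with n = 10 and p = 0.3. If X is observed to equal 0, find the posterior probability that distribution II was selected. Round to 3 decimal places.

Likelihoods P(X=0 | ·): I: 1.15928e-09; II: 0.0149956; III: 0.0282475.
Posterior ∝ prior × likelihood. Numerator for II: 0.4·0.0149956 = 0.00599823.
Normalizing constant: 0.25·1.15928e-09 + 0.4·0.0149956 + 0.35·0.0282475 = 0.0158849.
P(II | observation) = 0.00599823 / 0.0158849 = 0.377607.

0.378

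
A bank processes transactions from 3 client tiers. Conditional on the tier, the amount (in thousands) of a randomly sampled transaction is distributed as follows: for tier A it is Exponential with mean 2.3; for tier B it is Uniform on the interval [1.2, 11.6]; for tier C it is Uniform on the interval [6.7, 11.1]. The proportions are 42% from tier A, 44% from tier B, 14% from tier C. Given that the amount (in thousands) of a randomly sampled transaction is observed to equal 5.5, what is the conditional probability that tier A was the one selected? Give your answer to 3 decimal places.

Likelihoods f(5.5 | ·): A: 0.0397871; B: 0.0961538; C: 0.
Posterior ∝ prior × likelihood. Numerator for A: 0.42·0.0397871 = 0.0167106.
Normalizing constant: 0.42·0.0397871 + 0.44·0.0961538 + 0.14·0 = 0.0590183.
P(A | observation) = 0.0167106 / 0.0590183 = 0.283142.

0.283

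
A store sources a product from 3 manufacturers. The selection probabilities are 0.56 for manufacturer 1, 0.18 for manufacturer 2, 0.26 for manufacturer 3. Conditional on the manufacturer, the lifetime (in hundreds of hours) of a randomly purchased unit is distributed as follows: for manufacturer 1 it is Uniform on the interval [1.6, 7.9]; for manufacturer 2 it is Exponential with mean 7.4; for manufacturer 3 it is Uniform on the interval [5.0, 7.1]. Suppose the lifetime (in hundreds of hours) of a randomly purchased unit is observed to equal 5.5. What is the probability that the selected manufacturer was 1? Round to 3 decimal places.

Likelihoods f(5.5 | ·): 1: 0.15873; 2: 0.0642661; 3: 0.47619.
Posterior ∝ prior × likelihood. Numerator for 1: 0.56·0.15873 = 0.0888889.
Normalizing constant: 0.56·0.15873 + 0.18·0.0642661 + 0.26·0.47619 = 0.224266.
P(1 | observation) = 0.0888889 / 0.224266 = 0.396354.

0.396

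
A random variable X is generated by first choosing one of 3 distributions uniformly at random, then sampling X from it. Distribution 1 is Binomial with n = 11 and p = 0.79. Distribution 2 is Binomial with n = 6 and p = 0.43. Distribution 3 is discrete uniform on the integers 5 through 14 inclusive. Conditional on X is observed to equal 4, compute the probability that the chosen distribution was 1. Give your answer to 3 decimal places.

0.014

Likelihoods P(X=4 | ·): 1: 0.00231503; 2: 0.166615; 3: 0.
Posterior ∝ prior × likelihood. Numerator for 1: 0.333333·0.00231503 = 0.000771678.
Normalizing constant: 0.333333·0.00231503 + 0.333333·0.166615 + 0.333333·0 = 0.0563101.
P(1 | observation) = 0.000771678 / 0.0563101 = 0.0137041.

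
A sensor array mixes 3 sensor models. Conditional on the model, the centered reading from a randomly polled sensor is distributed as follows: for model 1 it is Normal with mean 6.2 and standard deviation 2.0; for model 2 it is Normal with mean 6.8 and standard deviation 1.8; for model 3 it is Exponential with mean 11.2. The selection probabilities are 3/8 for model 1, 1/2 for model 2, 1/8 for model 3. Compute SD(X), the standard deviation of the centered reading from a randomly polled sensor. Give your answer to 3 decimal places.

4.610

Per component, 1: μ=6.2, E[X²]=42.44; 2: μ=6.8, E[X²]=49.48; 3: μ=11.2, E[X²]=250.88.
E[X] = 0.375·6.2 + 0.5·6.8 + 0.125·11.2 = 7.125.
E[X²] = 0.375·42.44 + 0.5·49.48 + 0.125·250.88 = 72.015.
Var(X) = E[X²] − (E[X])² = 72.015 − 50.7656 = 21.2494.
SD(X) = √21.2494 = 4.6097.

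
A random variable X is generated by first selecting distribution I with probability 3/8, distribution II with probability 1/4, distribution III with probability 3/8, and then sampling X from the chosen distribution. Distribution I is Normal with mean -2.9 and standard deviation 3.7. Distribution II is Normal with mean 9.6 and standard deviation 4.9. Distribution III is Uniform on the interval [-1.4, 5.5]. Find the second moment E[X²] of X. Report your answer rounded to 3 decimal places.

For each component E[X²] = Var + (mean)², giving I: 22.1; II: 116.17; III: 8.17.
Overall E[X²] = 0.375·22.1 + 0.25·116.17 + 0.375·8.17 = 40.3938.

40.394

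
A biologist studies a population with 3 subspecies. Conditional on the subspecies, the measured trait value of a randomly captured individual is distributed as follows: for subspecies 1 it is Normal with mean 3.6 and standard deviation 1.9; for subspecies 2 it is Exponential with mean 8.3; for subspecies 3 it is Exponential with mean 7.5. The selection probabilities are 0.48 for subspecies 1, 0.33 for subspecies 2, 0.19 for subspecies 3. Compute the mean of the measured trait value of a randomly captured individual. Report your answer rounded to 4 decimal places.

Component means — 1: 3.6; 2: 8.3; 3: 7.5.
E[X] = 0.48·3.6 + 0.33·8.3 + 0.19·7.5 = 5.892.

5.8920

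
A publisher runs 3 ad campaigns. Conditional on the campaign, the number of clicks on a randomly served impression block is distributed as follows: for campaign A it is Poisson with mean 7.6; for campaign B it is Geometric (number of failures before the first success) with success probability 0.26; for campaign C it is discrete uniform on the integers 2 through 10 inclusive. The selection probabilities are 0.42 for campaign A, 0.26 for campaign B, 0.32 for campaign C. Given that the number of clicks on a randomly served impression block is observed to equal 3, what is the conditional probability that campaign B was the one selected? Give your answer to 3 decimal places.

Likelihoods P(X=3 | ·): A: 0.0366144; B: 0.105358; C: 0.111111.
Posterior ∝ prior × likelihood. Numerator for B: 0.26·0.105358 = 0.0273931.
Normalizing constant: 0.42·0.0366144 + 0.26·0.105358 + 0.32·0.111111 = 0.0783267.
P(B | observation) = 0.0273931 / 0.0783267 = 0.349729.

0.350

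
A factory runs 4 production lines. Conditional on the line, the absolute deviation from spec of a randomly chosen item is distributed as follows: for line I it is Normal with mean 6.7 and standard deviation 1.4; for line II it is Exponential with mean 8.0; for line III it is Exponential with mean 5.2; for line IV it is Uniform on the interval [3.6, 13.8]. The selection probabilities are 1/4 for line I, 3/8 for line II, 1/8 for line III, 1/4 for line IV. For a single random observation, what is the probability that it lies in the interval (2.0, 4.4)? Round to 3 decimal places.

Conditional on each line, P(2.0 < X < 4.4): I: 0.0498125; II: 0.201851; III: 0.25165; IV: 0.0784314.
By total probability, P(2.0 < X < 4.4) = 0.25·0.0498125 + 0.375·0.201851 + 0.125·0.25165 + 0.25·0.0784314 = 0.139211.

0.139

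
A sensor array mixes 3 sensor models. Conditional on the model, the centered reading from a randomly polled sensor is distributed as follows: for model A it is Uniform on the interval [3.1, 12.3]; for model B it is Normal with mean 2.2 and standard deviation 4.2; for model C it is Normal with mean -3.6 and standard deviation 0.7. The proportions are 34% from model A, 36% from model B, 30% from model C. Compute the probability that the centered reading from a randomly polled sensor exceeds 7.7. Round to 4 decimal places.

Conditional on each model, P(X > 7.7): A: 0.5; B: 0.0951785; C: 0.
By total probability, P(X > 7.7) = 0.34·0.5 + 0.36·0.0951785 + 0.3·0 = 0.204264.

0.2043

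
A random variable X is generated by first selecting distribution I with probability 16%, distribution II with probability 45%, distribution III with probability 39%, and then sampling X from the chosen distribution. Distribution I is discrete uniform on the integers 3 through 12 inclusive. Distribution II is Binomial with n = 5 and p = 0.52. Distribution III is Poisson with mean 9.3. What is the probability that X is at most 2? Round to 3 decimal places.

Conditional on each component, P(X ≤ 2): I: 0; II: 0.46254; III: 0.00489531.
By total probability, P(X ≤ 2) = 0.16·0 + 0.45·0.46254 + 0.39·0.00489531 = 0.210052.

0.210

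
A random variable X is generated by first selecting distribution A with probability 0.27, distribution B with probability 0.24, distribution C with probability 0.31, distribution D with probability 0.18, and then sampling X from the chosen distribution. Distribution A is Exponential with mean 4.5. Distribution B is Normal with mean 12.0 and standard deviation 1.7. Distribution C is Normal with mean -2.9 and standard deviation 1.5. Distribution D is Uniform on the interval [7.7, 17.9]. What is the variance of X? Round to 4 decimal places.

Per component, A: μ=4.5, E[X²]=40.5; B: μ=12, E[X²]=146.89; C: μ=-2.9, E[X²]=10.66; D: μ=12.8, E[X²]=172.51.
E[X] = 0.27·4.5 + 0.24·12 + 0.31·-2.9 + 0.18·12.8 = 5.5.
E[X²] = 0.27·40.5 + 0.24·146.89 + 0.31·10.66 + 0.18·172.51 = 80.545.
Var(X) = E[X²] − (E[X])² = 80.545 − 30.25 = 50.295.

50.2950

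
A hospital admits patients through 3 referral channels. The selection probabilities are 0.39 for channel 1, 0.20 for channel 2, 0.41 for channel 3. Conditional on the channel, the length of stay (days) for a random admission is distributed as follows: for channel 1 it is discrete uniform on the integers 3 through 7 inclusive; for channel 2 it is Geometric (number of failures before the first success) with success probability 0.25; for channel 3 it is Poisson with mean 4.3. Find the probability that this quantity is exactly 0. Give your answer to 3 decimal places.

Conditional on each channel, P(X = 0): 1: 0; 2: 0.25; 3: 0.0135686.
By total probability, P(X = 0) = 0.39·0 + 0.2·0.25 + 0.41·0.0135686 = 0.0555631.

0.056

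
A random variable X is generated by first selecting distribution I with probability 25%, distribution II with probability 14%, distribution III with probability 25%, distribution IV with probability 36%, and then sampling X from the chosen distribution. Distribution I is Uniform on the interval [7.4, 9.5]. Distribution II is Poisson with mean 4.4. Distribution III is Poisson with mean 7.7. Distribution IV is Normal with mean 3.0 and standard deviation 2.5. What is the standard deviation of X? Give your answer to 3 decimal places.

3.261

Per component, I: μ=8.45, E[X²]=71.77; II: μ=4.4, E[X²]=23.76; III: μ=7.7, E[X²]=66.99; IV: μ=3, E[X²]=15.25.
E[X] = 0.25·8.45 + 0.14·4.4 + 0.25·7.7 + 0.36·3 = 5.7335.
E[X²] = 0.25·71.77 + 0.14·23.76 + 0.25·66.99 + 0.36·15.25 = 43.5064.
Var(X) = E[X²] − (E[X])² = 43.5064 − 32.873 = 10.6334.
SD(X) = √10.6334 = 3.26089.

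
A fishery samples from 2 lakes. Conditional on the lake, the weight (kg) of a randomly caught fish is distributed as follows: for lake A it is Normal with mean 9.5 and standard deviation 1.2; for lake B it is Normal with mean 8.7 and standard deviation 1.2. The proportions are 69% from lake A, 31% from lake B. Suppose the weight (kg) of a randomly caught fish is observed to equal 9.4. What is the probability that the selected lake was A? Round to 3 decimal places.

0.724

Likelihoods f(9.4 | ·): A: 0.3313; B: 0.280439.
Posterior ∝ prior × likelihood. Numerator for A: 0.69·0.3313 = 0.228597.
Normalizing constant: 0.69·0.3313 + 0.31·0.280439 = 0.315533.
P(A | observation) = 0.228597 / 0.315533 = 0.724478.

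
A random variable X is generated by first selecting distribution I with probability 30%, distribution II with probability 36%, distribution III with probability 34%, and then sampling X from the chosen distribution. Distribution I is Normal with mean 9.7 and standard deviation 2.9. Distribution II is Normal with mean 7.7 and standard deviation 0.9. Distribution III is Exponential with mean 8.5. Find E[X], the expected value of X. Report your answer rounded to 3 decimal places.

Component means — I: 9.7; II: 7.7; III: 8.5.
E[X] = 0.3·9.7 + 0.36·7.7 + 0.34·8.5 = 8.572.

8.572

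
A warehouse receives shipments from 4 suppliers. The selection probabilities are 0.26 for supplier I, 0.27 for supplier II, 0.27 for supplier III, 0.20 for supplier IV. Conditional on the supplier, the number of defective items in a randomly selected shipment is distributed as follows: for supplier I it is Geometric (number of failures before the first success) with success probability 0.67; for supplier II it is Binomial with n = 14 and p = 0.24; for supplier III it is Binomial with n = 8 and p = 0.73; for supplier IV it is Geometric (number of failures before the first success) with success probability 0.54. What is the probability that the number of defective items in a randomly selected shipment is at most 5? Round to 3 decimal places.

Conditional on each supplier, P(X ≤ 5): I: 0.998709; II: 0.905123; III: 0.371827; IV: 0.990526.
By total probability, P(X ≤ 5) = 0.26·0.998709 + 0.27·0.905123 + 0.27·0.371827 + 0.2·0.990526 = 0.802546.

0.803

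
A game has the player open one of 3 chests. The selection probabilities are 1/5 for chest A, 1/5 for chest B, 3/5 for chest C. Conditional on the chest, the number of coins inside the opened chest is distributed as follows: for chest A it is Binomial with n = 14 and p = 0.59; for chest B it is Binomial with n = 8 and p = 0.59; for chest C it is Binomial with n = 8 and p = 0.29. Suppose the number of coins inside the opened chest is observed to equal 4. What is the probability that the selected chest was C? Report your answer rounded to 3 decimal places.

0.596

Likelihoods P(X=4 | ·): A: 0.016281; B: 0.239685; C: 0.125812.
Posterior ∝ prior × likelihood. Numerator for C: 0.6·0.125812 = 0.0754874.
Normalizing constant: 0.2·0.016281 + 0.2·0.239685 + 0.6·0.125812 = 0.126681.
P(C | observation) = 0.0754874 / 0.126681 = 0.595887.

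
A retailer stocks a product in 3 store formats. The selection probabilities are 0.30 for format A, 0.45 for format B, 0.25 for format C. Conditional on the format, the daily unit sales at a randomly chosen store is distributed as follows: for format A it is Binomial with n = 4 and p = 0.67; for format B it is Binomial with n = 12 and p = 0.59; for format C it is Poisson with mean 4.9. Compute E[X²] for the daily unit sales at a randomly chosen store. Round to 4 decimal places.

For each component E[X²] = Var + (mean)², giving A: 8.0668; B: 53.0292; C: 28.91.
Overall E[X²] = 0.3·8.0668 + 0.45·53.0292 + 0.25·28.91 = 33.5107.

33.5107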